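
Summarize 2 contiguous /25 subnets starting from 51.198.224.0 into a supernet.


Original prefix: /25
Number of subnets: 2 = 2^1
New prefix = 25 - 1 = 24
Supernet: 51.198.224.0/24


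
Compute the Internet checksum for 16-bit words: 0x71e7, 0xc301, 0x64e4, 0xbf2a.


Sum all words (with carry folding):
+ 0x71e7 = 0x71e7
+ 0xc301 = 0x34e9
+ 0x64e4 = 0x99cd
+ 0xbf2a = 0x58f8
One's complement: ~0x58f8
Checksum = 0xa707


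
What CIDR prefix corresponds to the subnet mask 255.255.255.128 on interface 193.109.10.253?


Binary: 11111111.11111111.11111111.10000000
Count leading 1s
Prefix: /25


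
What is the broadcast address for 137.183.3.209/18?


Network: 137.183.0.0/18
Host bits = 14
Set all host bits to 1:
Broadcast: 137.183.63.255


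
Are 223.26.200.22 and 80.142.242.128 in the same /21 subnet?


Mask: 255.255.248.0
223.26.200.22 AND mask = 223.26.200.0
80.142.242.128 AND mask = 80.142.240.0
No, different subnets (223.26.200.0 vs 80.142.240.0)


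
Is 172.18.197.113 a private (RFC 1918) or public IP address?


RFC 1918 private ranges:
  10.0.0.0/8 (10.0.0.0 - 10.255.255.255)
  172.16.0.0/12 (172.16.0.0 - 172.31.255.255)
  192.168.0.0/16 (192.168.0.0 - 192.168.255.255)
Private (in 172.16.0.0/12)


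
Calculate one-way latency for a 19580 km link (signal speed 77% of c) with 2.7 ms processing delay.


Speed = 0.77 * 3e5 km/s = 231000 km/s
Propagation delay = 19580 / 231000 = 0.0848 s = 84.7619 ms
Processing delay = 2.7 ms
Total one-way latency = 87.4619 ms


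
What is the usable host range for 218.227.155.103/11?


Network: 218.224.0.0
Broadcast: 218.255.255.255
First usable = network + 1
Last usable = broadcast - 1
Range: 218.224.0.1 to 218.255.255.254


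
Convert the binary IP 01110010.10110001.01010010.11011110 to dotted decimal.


01110010 = 114
10110001 = 177
01010010 = 82
11011110 = 222
IP: 114.177.82.222


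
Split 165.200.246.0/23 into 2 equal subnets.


New prefix = 23 + 1 = 24
Each subnet has 256 addresses
  165.200.246.0/24
  165.200.247.0/24
Subnets: 165.200.246.0/24, 165.200.247.0/24


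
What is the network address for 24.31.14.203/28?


IP:   00011000.00011111.00001110.11001011
Mask: 11111111.11111111.11111111.11110000
AND operation:
Net:  00011000.00011111.00001110.11000000
Network: 24.31.14.192/28


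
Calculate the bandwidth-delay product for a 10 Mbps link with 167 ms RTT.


BDP = bandwidth * RTT
= 10 Mbps * 167 ms
= 10 * 1e6 * 167 / 1000 bits
= 1670000 bits
= 208750 bytes
= 203.8574 KB
BDP = 1670000 bits (208750 bytes)


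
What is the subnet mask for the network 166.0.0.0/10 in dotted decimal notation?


/10 means 10 network bits, 22 host bits
Binary: 11111111110000000000000000000000
Mask: 255.192.0.0


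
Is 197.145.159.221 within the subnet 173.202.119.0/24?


Subnet network: 173.202.119.0
Test IP AND mask: 197.145.159.0
No, 197.145.159.221 is not in 173.202.119.0/24


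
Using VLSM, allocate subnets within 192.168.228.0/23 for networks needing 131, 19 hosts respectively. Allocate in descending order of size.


131 hosts -> /24 (254 usable): 192.168.228.0/24
19 hosts -> /27 (30 usable): 192.168.229.0/27
Allocation: 192.168.228.0/24 (131 hosts, 254 usable); 192.168.229.0/27 (19 hosts, 30 usable)


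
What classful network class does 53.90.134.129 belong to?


First octet: 53
Binary: 00110101
0xxxxxxx -> Class A (1-126)
Class A, default mask 255.0.0.0 (/8)


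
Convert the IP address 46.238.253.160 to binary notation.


46 = 00101110
238 = 11101110
253 = 11111101
160 = 10100000
Binary: 00101110.11101110.11111101.10100000


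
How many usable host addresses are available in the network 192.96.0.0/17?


Host bits = 32 - 17 = 15
Total addresses = 2^15 = 32768
Usable = total - 2 (network and broadcast)
Usable hosts: 32766


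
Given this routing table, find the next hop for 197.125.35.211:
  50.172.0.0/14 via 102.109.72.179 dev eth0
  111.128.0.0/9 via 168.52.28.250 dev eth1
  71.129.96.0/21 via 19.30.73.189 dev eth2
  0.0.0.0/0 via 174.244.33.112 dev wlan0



Longest prefix match for 197.125.35.211:
  /14 50.172.0.0: no
  /9 111.128.0.0: no
  /21 71.129.96.0: no
  /0 0.0.0.0: MATCH
Selected: next-hop 174.244.33.112 via wlan0 (matched /0)


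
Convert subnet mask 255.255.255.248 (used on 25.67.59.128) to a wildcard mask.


Subnet mask: 255.255.255.248
Wildcard = 255.255.255.255 - subnet mask
255 - 255 = 0
255 - 255 = 0
255 - 255 = 0
255 - 248 = 7
Wildcard: 0.0.0.7


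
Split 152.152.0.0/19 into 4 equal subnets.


New prefix = 19 + 2 = 21
Each subnet has 2048 addresses
  152.152.0.0/21
  152.152.8.0/21
  152.152.16.0/21
  152.152.24.0/21
Subnets: 152.152.0.0/21, 152.152.8.0/21, 152.152.16.0/21, 152.152.24.0/21


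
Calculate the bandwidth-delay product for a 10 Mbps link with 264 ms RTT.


BDP = bandwidth * RTT
= 10 Mbps * 264 ms
= 10 * 1e6 * 264 / 1000 bits
= 2640000 bits
= 330000 bytes
= 322.2656 KB
BDP = 2640000 bits (330000 bytes)


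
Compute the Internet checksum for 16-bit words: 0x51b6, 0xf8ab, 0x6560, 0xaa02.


Sum all words (with carry folding):
+ 0x51b6 = 0x51b6
+ 0xf8ab = 0x4a62
+ 0x6560 = 0xafc2
+ 0xaa02 = 0x59c5
One's complement: ~0x59c5
Checksum = 0xa63a


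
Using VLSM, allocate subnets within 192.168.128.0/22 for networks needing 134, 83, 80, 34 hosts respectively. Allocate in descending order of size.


134 hosts -> /24 (254 usable): 192.168.128.0/24
83 hosts -> /25 (126 usable): 192.168.129.0/25
80 hosts -> /25 (126 usable): 192.168.129.128/25
34 hosts -> /26 (62 usable): 192.168.130.0/26
Allocation: 192.168.128.0/24 (134 hosts, 254 usable); 192.168.129.0/25 (83 hosts, 126 usable); 192.168.129.128/25 (80 hosts, 126 usable); 192.168.130.0/26 (34 hosts, 62 usable)


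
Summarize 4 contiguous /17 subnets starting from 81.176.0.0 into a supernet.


Original prefix: /17
Number of subnets: 4 = 2^2
New prefix = 17 - 2 = 15
Supernet: 81.176.0.0/15


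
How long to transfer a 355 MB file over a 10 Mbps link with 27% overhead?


Effective throughput = 10 * (1 - 27/100) = 7.3 Mbps
File size in Mb = 355 * 8 = 2840 Mb
Time = 2840 / 7.3
Time = 389.0411 seconds


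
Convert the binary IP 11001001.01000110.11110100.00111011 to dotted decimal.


11001001 = 201
01000110 = 70
11110100 = 244
00111011 = 59
IP: 201.70.244.59


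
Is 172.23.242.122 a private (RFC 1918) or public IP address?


RFC 1918 private ranges:
  10.0.0.0/8 (10.0.0.0 - 10.255.255.255)
  172.16.0.0/12 (172.16.0.0 - 172.31.255.255)
  192.168.0.0/16 (192.168.0.0 - 192.168.255.255)
Private (in 172.16.0.0/12)


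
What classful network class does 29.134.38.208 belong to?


First octet: 29
Binary: 00011101
0xxxxxxx -> Class A (1-126)
Class A, default mask 255.0.0.0 (/8)


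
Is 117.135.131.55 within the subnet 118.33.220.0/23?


Subnet network: 118.33.220.0
Test IP AND mask: 117.135.130.0
No, 117.135.131.55 is not in 118.33.220.0/23


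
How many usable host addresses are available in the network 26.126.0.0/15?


Host bits = 32 - 15 = 17
Total addresses = 2^17 = 131072
Usable = total - 2 (network and broadcast)
Usable hosts: 131070


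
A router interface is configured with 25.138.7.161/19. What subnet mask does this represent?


/19 means 19 network bits, 13 host bits
Binary: 11111111111111111110000000000000
Mask: 255.255.224.0


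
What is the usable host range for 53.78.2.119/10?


Network: 53.64.0.0
Broadcast: 53.127.255.255
First usable = network + 1
Last usable = broadcast - 1
Range: 53.64.0.1 to 53.127.255.254


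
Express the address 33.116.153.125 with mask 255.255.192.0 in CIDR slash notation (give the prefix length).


Binary: 11111111.11111111.11000000.00000000
Count leading 1s
Prefix: /18


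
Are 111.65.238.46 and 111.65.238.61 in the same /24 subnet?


Mask: 255.255.255.0
111.65.238.46 AND mask = 111.65.238.0
111.65.238.61 AND mask = 111.65.238.0
Yes, same subnet (111.65.238.0)


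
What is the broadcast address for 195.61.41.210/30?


Network: 195.61.41.208/30
Host bits = 2
Set all host bits to 1:
Broadcast: 195.61.41.211


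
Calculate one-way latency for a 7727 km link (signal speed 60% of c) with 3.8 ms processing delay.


Speed = 0.6 * 3e5 km/s = 180000 km/s
Propagation delay = 7727 / 180000 = 0.0429 s = 42.9278 ms
Processing delay = 3.8 ms
Total one-way latency = 46.7278 ms


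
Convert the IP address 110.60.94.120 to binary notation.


110 = 01101110
60 = 00111100
94 = 01011110
120 = 01111000
Binary: 01101110.00111100.01011110.01111000


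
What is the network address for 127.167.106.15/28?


IP:   01111111.10100111.01101010.00001111
Mask: 11111111.11111111.11111111.11110000
AND operation:
Net:  01111111.10100111.01101010.00000000
Network: 127.167.106.0/28


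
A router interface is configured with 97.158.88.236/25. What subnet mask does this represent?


/25 means 25 network bits, 7 host bits
Binary: 11111111111111111111111110000000
Mask: 255.255.255.128


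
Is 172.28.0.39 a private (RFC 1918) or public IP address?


RFC 1918 private ranges:
  10.0.0.0/8 (10.0.0.0 - 10.255.255.255)
  172.16.0.0/12 (172.16.0.0 - 172.31.255.255)
  192.168.0.0/16 (192.168.0.0 - 192.168.255.255)
Private (in 172.16.0.0/12)


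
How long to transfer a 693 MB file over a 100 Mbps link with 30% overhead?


Effective throughput = 100 * (1 - 30/100) = 70 Mbps
File size in Mb = 693 * 8 = 5544 Mb
Time = 5544 / 70
Time = 79.2 seconds


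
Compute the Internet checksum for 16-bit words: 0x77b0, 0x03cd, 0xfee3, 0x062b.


Sum all words (with carry folding):
+ 0x77b0 = 0x77b0
+ 0x03cd = 0x7b7d
+ 0xfee3 = 0x7a61
+ 0x062b = 0x808c
One's complement: ~0x808c
Checksum = 0x7f73


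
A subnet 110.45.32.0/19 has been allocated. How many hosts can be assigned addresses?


Host bits = 32 - 19 = 13
Total addresses = 2^13 = 8192
Usable = total - 2 (network and broadcast)
Usable hosts: 8190


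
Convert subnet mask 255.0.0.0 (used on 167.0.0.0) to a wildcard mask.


Subnet mask: 255.0.0.0
Wildcard = 255.255.255.255 - subnet mask
255 - 255 = 0
255 - 0 = 255
255 - 0 = 255
255 - 0 = 255
Wildcard: 0.255.255.255


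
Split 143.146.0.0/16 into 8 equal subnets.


New prefix = 16 + 3 = 19
Each subnet has 8192 addresses
  143.146.0.0/19
  143.146.32.0/19
  143.146.64.0/19
  143.146.96.0/19
  143.146.128.0/19
  143.146.160.0/19
  143.146.192.0/19
  143.146.224.0/19
Subnets: 143.146.0.0/19, 143.146.32.0/19, 143.146.64.0/19, 143.146.96.0/19, 143.146.128.0/19, 143.146.160.0/19, 143.146.192.0/19, 143.146.224.0/19


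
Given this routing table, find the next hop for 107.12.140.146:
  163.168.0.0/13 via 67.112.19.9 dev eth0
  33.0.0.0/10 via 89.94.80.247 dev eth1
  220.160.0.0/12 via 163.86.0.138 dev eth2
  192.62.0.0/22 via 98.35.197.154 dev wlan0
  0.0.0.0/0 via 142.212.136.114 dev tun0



Longest prefix match for 107.12.140.146:
  /13 163.168.0.0: no
  /10 33.0.0.0: no
  /12 220.160.0.0: no
  /22 192.62.0.0: no
  /0 0.0.0.0: MATCH
Selected: next-hop 142.212.136.114 via tun0 (matched /0)


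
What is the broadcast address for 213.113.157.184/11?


Network: 213.96.0.0/11
Host bits = 21
Set all host bits to 1:
Broadcast: 213.127.255.255


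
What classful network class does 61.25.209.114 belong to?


First octet: 61
Binary: 00111101
0xxxxxxx -> Class A (1-126)
Class A, default mask 255.0.0.0 (/8)


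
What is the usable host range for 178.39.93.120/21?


Network: 178.39.88.0
Broadcast: 178.39.95.255
First usable = network + 1
Last usable = broadcast - 1
Range: 178.39.88.1 to 178.39.95.254


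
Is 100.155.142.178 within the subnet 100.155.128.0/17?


Subnet network: 100.155.128.0
Test IP AND mask: 100.155.128.0
Yes, 100.155.142.178 is in 100.155.128.0/17


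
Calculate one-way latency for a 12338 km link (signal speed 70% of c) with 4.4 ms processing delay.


Speed = 0.7 * 3e5 km/s = 210000 km/s
Propagation delay = 12338 / 210000 = 0.0588 s = 58.7524 ms
Processing delay = 4.4 ms
Total one-way latency = 63.1524 ms


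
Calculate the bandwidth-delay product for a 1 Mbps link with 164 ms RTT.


BDP = bandwidth * RTT
= 1 Mbps * 164 ms
= 1 * 1e6 * 164 / 1000 bits
= 164000 bits
= 20500 bytes
= 20.0195 KB
BDP = 164000 bits (20500 bytes)


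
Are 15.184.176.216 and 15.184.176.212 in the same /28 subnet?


Mask: 255.255.255.240
15.184.176.216 AND mask = 15.184.176.208
15.184.176.212 AND mask = 15.184.176.208
Yes, same subnet (15.184.176.208)


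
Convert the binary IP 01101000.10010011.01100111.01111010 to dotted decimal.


01101000 = 104
10010011 = 147
01100111 = 103
01111010 = 122
IP: 104.147.103.122


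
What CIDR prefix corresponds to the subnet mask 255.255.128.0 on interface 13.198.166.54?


Binary: 11111111.11111111.10000000.00000000
Count leading 1s
Prefix: /17


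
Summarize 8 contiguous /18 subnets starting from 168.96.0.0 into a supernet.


Original prefix: /18
Number of subnets: 8 = 2^3
New prefix = 18 - 3 = 15
Supernet: 168.96.0.0/15


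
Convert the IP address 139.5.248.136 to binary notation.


139 = 10001011
5 = 00000101
248 = 11111000
136 = 10001000
Binary: 10001011.00000101.11111000.10001000


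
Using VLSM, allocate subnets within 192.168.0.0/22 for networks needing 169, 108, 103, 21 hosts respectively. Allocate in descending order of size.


169 hosts -> /24 (254 usable): 192.168.0.0/24
108 hosts -> /25 (126 usable): 192.168.1.0/25
103 hosts -> /25 (126 usable): 192.168.1.128/25
21 hosts -> /27 (30 usable): 192.168.2.0/27
Allocation: 192.168.0.0/24 (169 hosts, 254 usable); 192.168.1.0/25 (108 hosts, 126 usable); 192.168.1.128/25 (103 hosts, 126 usable); 192.168.2.0/27 (21 hosts, 30 usable)


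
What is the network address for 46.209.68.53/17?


IP:   00101110.11010001.01000100.00110101
Mask: 11111111.11111111.10000000.00000000
AND operation:
Net:  00101110.11010001.00000000.00000000
Network: 46.209.0.0/17


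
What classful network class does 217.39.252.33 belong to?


First octet: 217
Binary: 11011001
110xxxxx -> Class C (192-223)
Class C, default mask 255.255.255.0 (/24)


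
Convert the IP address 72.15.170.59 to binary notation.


72 = 01001000
15 = 00001111
170 = 10101010
59 = 00111011
Binary: 01001000.00001111.10101010.00111011


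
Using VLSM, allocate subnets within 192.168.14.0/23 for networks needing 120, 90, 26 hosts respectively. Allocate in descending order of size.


120 hosts -> /25 (126 usable): 192.168.14.0/25
90 hosts -> /25 (126 usable): 192.168.14.128/25
26 hosts -> /27 (30 usable): 192.168.15.0/27
Allocation: 192.168.14.0/25 (120 hosts, 126 usable); 192.168.14.128/25 (90 hosts, 126 usable); 192.168.15.0/27 (26 hosts, 30 usable)


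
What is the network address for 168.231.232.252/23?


IP:   10101000.11100111.11101000.11111100
Mask: 11111111.11111111.11111110.00000000
AND operation:
Net:  10101000.11100111.11101000.00000000
Network: 168.231.232.0/23


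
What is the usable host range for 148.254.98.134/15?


Network: 148.254.0.0
Broadcast: 148.255.255.255
First usable = network + 1
Last usable = broadcast - 1
Range: 148.254.0.1 to 148.255.255.254


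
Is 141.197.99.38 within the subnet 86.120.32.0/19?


Subnet network: 86.120.32.0
Test IP AND mask: 141.197.96.0
No, 141.197.99.38 is not in 86.120.32.0/19


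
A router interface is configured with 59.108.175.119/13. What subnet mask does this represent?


/13 means 13 network bits, 19 host bits
Binary: 11111111111110000000000000000000
Mask: 255.248.0.0


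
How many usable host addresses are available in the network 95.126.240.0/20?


Host bits = 32 - 20 = 12
Total addresses = 2^12 = 4096
Usable = total - 2 (network and broadcast)
Usable hosts: 4094


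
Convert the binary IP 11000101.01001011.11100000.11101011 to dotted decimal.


11000101 = 197
01001011 = 75
11100000 = 224
11101011 = 235
IP: 197.75.224.235


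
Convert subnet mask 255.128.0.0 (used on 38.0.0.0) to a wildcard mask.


Subnet mask: 255.128.0.0
Wildcard = 255.255.255.255 - subnet mask
255 - 255 = 0
255 - 128 = 127
255 - 0 = 255
255 - 0 = 255
Wildcard: 0.127.255.255


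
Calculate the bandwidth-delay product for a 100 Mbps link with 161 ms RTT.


BDP = bandwidth * RTT
= 100 Mbps * 161 ms
= 100 * 1e6 * 161 / 1000 bits
= 16100000 bits
= 2012500 bytes
= 1965.332 KB
BDP = 16100000 bits (2012500 bytes)


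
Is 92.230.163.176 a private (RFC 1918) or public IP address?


RFC 1918 private ranges:
  10.0.0.0/8 (10.0.0.0 - 10.255.255.255)
  172.16.0.0/12 (172.16.0.0 - 172.31.255.255)
  192.168.0.0/16 (192.168.0.0 - 192.168.255.255)
Public (not in any RFC 1918 range)


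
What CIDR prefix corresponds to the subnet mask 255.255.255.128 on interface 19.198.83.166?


Binary: 11111111.11111111.11111111.10000000
Count leading 1s
Prefix: /25


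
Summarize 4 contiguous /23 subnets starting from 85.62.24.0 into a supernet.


Original prefix: /23
Number of subnets: 4 = 2^2
New prefix = 23 - 2 = 21
Supernet: 85.62.24.0/21


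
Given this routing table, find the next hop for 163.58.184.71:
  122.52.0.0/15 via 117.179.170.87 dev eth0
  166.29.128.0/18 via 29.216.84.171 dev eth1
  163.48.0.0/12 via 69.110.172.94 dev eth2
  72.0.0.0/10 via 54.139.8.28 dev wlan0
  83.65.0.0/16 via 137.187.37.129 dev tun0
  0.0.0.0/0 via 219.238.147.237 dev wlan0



Longest prefix match for 163.58.184.71:
  /15 122.52.0.0: no
  /18 166.29.128.0: no
  /12 163.48.0.0: MATCH
  /10 72.0.0.0: no
  /16 83.65.0.0: no
  /0 0.0.0.0: MATCH
Selected: next-hop 69.110.172.94 via eth2 (matched /12)


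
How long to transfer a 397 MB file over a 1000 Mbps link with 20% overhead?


Effective throughput = 1000 * (1 - 20/100) = 800 Mbps
File size in Mb = 397 * 8 = 3176 Mb
Time = 3176 / 800
Time = 3.97 seconds


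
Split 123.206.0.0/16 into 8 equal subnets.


New prefix = 16 + 3 = 19
Each subnet has 8192 addresses
  123.206.0.0/19
  123.206.32.0/19
  123.206.64.0/19
  123.206.96.0/19
  123.206.128.0/19
  123.206.160.0/19
  123.206.192.0/19
  123.206.224.0/19
Subnets: 123.206.0.0/19, 123.206.32.0/19, 123.206.64.0/19, 123.206.96.0/19, 123.206.128.0/19, 123.206.160.0/19, 123.206.192.0/19, 123.206.224.0/19


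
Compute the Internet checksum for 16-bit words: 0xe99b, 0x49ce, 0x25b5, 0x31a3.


Sum all words (with carry folding):
+ 0xe99b = 0xe99b
+ 0x49ce = 0x336a
+ 0x25b5 = 0x591f
+ 0x31a3 = 0x8ac2
One's complement: ~0x8ac2
Checksum = 0x753d


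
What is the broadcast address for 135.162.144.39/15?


Network: 135.162.0.0/15
Host bits = 17
Set all host bits to 1:
Broadcast: 135.163.255.255


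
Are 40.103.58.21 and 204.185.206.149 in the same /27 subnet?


Mask: 255.255.255.224
40.103.58.21 AND mask = 40.103.58.0
204.185.206.149 AND mask = 204.185.206.128
No, different subnets (40.103.58.0 vs 204.185.206.128)


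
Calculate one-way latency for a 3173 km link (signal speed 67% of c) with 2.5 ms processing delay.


Speed = 0.67 * 3e5 km/s = 201000 km/s
Propagation delay = 3173 / 201000 = 0.0158 s = 15.7861 ms
Processing delay = 2.5 ms
Total one-way latency = 18.2861 ms


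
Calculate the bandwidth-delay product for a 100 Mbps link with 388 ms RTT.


BDP = bandwidth * RTT
= 100 Mbps * 388 ms
= 100 * 1e6 * 388 / 1000 bits
= 38800000 bits
= 4850000 bytes
= 4736.3281 KB
BDP = 38800000 bits (4850000 bytes)


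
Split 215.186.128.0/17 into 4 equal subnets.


New prefix = 17 + 2 = 19
Each subnet has 8192 addresses
  215.186.128.0/19
  215.186.160.0/19
  215.186.192.0/19
  215.186.224.0/19
Subnets: 215.186.128.0/19, 215.186.160.0/19, 215.186.192.0/19, 215.186.224.0/19


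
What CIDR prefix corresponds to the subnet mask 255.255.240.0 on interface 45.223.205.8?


Binary: 11111111.11111111.11110000.00000000
Count leading 1s
Prefix: /20


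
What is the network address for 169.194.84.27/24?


IP:   10101001.11000010.01010100.00011011
Mask: 11111111.11111111.11111111.00000000
AND operation:
Net:  10101001.11000010.01010100.00000000
Network: 169.194.84.0/24


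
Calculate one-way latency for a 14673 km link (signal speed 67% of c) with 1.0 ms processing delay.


Speed = 0.67 * 3e5 km/s = 201000 km/s
Propagation delay = 14673 / 201000 = 0.073 s = 73 ms
Processing delay = 1.0 ms
Total one-way latency = 74 ms


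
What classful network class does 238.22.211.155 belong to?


First octet: 238
Binary: 11101110
1110xxxx -> Class D (224-239)
Class D (multicast), default mask N/A


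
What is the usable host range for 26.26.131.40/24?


Network: 26.26.131.0
Broadcast: 26.26.131.255
First usable = network + 1
Last usable = broadcast - 1
Range: 26.26.131.1 to 26.26.131.254


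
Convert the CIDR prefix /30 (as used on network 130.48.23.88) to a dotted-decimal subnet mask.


/30 means 30 network bits, 2 host bits
Binary: 11111111111111111111111111111100
Mask: 255.255.255.252


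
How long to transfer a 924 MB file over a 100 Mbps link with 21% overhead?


Effective throughput = 100 * (1 - 21/100) = 79 Mbps
File size in Mb = 924 * 8 = 7392 Mb
Time = 7392 / 79
Time = 93.5696 seconds


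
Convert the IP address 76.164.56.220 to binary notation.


76 = 01001100
164 = 10100100
56 = 00111000
220 = 11011100
Binary: 01001100.10100100.00111000.11011100


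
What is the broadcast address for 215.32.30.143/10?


Network: 215.0.0.0/10
Host bits = 22
Set all host bits to 1:
Broadcast: 215.63.255.255


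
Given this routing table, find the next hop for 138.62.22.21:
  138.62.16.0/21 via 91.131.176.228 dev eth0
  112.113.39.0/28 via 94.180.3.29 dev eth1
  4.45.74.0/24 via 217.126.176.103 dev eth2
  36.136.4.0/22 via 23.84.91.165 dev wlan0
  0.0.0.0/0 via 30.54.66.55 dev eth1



Longest prefix match for 138.62.22.21:
  /21 138.62.16.0: MATCH
  /28 112.113.39.0: no
  /24 4.45.74.0: no
  /22 36.136.4.0: no
  /0 0.0.0.0: MATCH
Selected: next-hop 91.131.176.228 via eth0 (matched /21)


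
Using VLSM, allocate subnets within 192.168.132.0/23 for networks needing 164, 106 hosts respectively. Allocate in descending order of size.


164 hosts -> /24 (254 usable): 192.168.132.0/24
106 hosts -> /25 (126 usable): 192.168.133.0/25
Allocation: 192.168.132.0/24 (164 hosts, 254 usable); 192.168.133.0/25 (106 hosts, 126 usable)


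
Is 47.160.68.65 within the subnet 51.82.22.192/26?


Subnet network: 51.82.22.192
Test IP AND mask: 47.160.68.64
No, 47.160.68.65 is not in 51.82.22.192/26


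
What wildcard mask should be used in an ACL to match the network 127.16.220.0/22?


Subnet mask: 255.255.252.0
Wildcard = 255.255.255.255 - subnet mask
255 - 255 = 0
255 - 255 = 0
255 - 252 = 3
255 - 0 = 255
Wildcard: 0.0.3.255


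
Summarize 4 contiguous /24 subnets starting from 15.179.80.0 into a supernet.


Original prefix: /24
Number of subnets: 4 = 2^2
New prefix = 24 - 2 = 22
Supernet: 15.179.80.0/22


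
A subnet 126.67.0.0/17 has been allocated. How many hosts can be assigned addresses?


Host bits = 32 - 17 = 15
Total addresses = 2^15 = 32768
Usable = total - 2 (network and broadcast)
Usable hosts: 32766


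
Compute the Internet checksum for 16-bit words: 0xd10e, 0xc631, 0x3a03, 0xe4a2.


Sum all words (with carry folding):
+ 0xd10e = 0xd10e
+ 0xc631 = 0x9740
+ 0x3a03 = 0xd143
+ 0xe4a2 = 0xb5e6
One's complement: ~0xb5e6
Checksum = 0x4a19


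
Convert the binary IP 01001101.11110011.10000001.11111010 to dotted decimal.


01001101 = 77
11110011 = 243
10000001 = 129
11111010 = 250
IP: 77.243.129.250


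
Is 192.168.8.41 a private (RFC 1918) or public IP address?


RFC 1918 private ranges:
  10.0.0.0/8 (10.0.0.0 - 10.255.255.255)
  172.16.0.0/12 (172.16.0.0 - 172.31.255.255)
  192.168.0.0/16 (192.168.0.0 - 192.168.255.255)
Private (in 192.168.0.0/16)


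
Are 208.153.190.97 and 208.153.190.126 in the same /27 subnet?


Mask: 255.255.255.224
208.153.190.97 AND mask = 208.153.190.96
208.153.190.126 AND mask = 208.153.190.96
Yes, same subnet (208.153.190.96)


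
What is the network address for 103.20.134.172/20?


IP:   01100111.00010100.10000110.10101100
Mask: 11111111.11111111.11110000.00000000
AND operation:
Net:  01100111.00010100.10000000.00000000
Network: 103.20.128.0/20


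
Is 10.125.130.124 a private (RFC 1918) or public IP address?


RFC 1918 private ranges:
  10.0.0.0/8 (10.0.0.0 - 10.255.255.255)
  172.16.0.0/12 (172.16.0.0 - 172.31.255.255)
  192.168.0.0/16 (192.168.0.0 - 192.168.255.255)
Private (in 10.0.0.0/8)


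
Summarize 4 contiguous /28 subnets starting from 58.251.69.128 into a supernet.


Original prefix: /28
Number of subnets: 4 = 2^2
New prefix = 28 - 2 = 26
Supernet: 58.251.69.128/26


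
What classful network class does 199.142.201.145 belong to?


First octet: 199
Binary: 11000111
110xxxxx -> Class C (192-223)
Class C, default mask 255.255.255.0 (/24)


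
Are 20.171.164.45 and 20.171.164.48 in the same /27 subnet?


Mask: 255.255.255.224
20.171.164.45 AND mask = 20.171.164.32
20.171.164.48 AND mask = 20.171.164.32
Yes, same subnet (20.171.164.32)


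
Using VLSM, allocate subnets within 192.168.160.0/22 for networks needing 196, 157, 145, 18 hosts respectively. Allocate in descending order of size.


196 hosts -> /24 (254 usable): 192.168.160.0/24
157 hosts -> /24 (254 usable): 192.168.161.0/24
145 hosts -> /24 (254 usable): 192.168.162.0/24
18 hosts -> /27 (30 usable): 192.168.163.0/27
Allocation: 192.168.160.0/24 (196 hosts, 254 usable); 192.168.161.0/24 (157 hosts, 254 usable); 192.168.162.0/24 (145 hosts, 254 usable); 192.168.163.0/27 (18 hosts, 30 usable)


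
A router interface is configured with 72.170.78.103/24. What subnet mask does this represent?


/24 means 24 network bits, 8 host bits
Binary: 11111111111111111111111100000000
Mask: 255.255.255.0


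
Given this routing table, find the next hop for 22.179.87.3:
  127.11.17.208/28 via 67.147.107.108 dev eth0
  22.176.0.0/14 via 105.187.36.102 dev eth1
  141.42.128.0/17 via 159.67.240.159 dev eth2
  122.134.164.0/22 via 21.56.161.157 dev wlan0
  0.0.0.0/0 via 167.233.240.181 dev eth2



Longest prefix match for 22.179.87.3:
  /28 127.11.17.208: no
  /14 22.176.0.0: MATCH
  /17 141.42.128.0: no
  /22 122.134.164.0: no
  /0 0.0.0.0: MATCH
Selected: next-hop 105.187.36.102 via eth1 (matched /14)


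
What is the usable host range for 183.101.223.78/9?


Network: 183.0.0.0
Broadcast: 183.127.255.255
First usable = network + 1
Last usable = broadcast - 1
Range: 183.0.0.1 to 183.127.255.254


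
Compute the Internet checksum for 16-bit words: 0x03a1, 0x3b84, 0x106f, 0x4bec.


Sum all words (with carry folding):
+ 0x03a1 = 0x03a1
+ 0x3b84 = 0x3f25
+ 0x106f = 0x4f94
+ 0x4bec = 0x9b80
One's complement: ~0x9b80
Checksum = 0x647f


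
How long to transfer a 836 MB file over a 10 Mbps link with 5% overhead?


Effective throughput = 10 * (1 - 5/100) = 9.5 Mbps
File size in Mb = 836 * 8 = 6688 Mb
Time = 6688 / 9.5
Time = 704 seconds


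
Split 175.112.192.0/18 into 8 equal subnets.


New prefix = 18 + 3 = 21
Each subnet has 2048 addresses
  175.112.192.0/21
  175.112.200.0/21
  175.112.208.0/21
  175.112.216.0/21
  175.112.224.0/21
  175.112.232.0/21
  175.112.240.0/21
  175.112.248.0/21
Subnets: 175.112.192.0/21, 175.112.200.0/21, 175.112.208.0/21, 175.112.216.0/21, 175.112.224.0/21, 175.112.232.0/21, 175.112.240.0/21, 175.112.248.0/21


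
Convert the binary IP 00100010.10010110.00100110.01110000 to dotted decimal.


00100010 = 34
10010110 = 150
00100110 = 38
01110000 = 112
IP: 34.150.38.112


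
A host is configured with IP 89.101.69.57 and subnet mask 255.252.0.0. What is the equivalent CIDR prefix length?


Binary: 11111111.11111100.00000000.00000000
Count leading 1s
Prefix: /14


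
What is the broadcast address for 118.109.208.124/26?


Network: 118.109.208.64/26
Host bits = 6
Set all host bits to 1:
Broadcast: 118.109.208.127


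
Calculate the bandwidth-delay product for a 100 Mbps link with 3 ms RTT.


BDP = bandwidth * RTT
= 100 Mbps * 3 ms
= 100 * 1e6 * 3 / 1000 bits
= 300000 bits
= 37500 bytes
= 36.6211 KB
BDP = 300000 bits (37500 bytes)


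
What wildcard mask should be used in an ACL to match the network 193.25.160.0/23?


Subnet mask: 255.255.254.0
Wildcard = 255.255.255.255 - subnet mask
255 - 255 = 0
255 - 255 = 0
255 - 254 = 1
255 - 0 = 255
Wildcard: 0.0.1.255


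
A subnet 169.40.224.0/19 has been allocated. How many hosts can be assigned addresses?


Host bits = 32 - 19 = 13
Total addresses = 2^13 = 8192
Usable = total - 2 (network and broadcast)
Usable hosts: 8190


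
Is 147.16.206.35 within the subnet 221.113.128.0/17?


Subnet network: 221.113.128.0
Test IP AND mask: 147.16.128.0
No, 147.16.206.35 is not in 221.113.128.0/17


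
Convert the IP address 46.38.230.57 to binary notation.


46 = 00101110
38 = 00100110
230 = 11100110
57 = 00111001
Binary: 00101110.00100110.11100110.00111001


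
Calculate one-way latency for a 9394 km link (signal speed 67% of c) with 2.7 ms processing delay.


Speed = 0.67 * 3e5 km/s = 201000 km/s
Propagation delay = 9394 / 201000 = 0.0467 s = 46.7363 ms
Processing delay = 2.7 ms
Total one-way latency = 49.4363 ms


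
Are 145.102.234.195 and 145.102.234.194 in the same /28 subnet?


Mask: 255.255.255.240
145.102.234.195 AND mask = 145.102.234.192
145.102.234.194 AND mask = 145.102.234.192
Yes, same subnet (145.102.234.192)


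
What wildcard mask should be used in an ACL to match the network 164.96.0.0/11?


Subnet mask: 255.224.0.0
Wildcard = 255.255.255.255 - subnet mask
255 - 255 = 0
255 - 224 = 31
255 - 0 = 255
255 - 0 = 255
Wildcard: 0.31.255.255


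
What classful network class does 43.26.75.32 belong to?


First octet: 43
Binary: 00101011
0xxxxxxx -> Class A (1-126)
Class A, default mask 255.0.0.0 (/8)


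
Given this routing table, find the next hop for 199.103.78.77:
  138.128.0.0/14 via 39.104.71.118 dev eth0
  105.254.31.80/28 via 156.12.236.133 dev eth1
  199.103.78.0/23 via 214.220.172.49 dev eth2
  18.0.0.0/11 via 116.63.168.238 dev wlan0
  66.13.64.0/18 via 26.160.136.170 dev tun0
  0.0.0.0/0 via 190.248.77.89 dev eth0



Longest prefix match for 199.103.78.77:
  /14 138.128.0.0: no
  /28 105.254.31.80: no
  /23 199.103.78.0: MATCH
  /11 18.0.0.0: no
  /18 66.13.64.0: no
  /0 0.0.0.0: MATCH
Selected: next-hop 214.220.172.49 via eth2 (matched /23)


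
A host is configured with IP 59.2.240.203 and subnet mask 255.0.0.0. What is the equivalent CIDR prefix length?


Binary: 11111111.00000000.00000000.00000000
Count leading 1s
Prefix: /8


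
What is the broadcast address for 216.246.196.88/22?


Network: 216.246.196.0/22
Host bits = 10
Set all host bits to 1:
Broadcast: 216.246.199.255


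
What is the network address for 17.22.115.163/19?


IP:   00010001.00010110.01110011.10100011
Mask: 11111111.11111111.11100000.00000000
AND operation:
Net:  00010001.00010110.01100000.00000000
Network: 17.22.96.0/19


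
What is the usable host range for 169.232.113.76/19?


Network: 169.232.96.0
Broadcast: 169.232.127.255
First usable = network + 1
Last usable = broadcast - 1
Range: 169.232.96.1 to 169.232.127.254


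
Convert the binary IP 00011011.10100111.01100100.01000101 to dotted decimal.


00011011 = 27
10100111 = 167
01100100 = 100
01000101 = 69
IP: 27.167.100.69


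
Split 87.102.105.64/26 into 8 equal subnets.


New prefix = 26 + 3 = 29
Each subnet has 8 addresses
  87.102.105.64/29
  87.102.105.72/29
  87.102.105.80/29
  87.102.105.88/29
  87.102.105.96/29
  87.102.105.104/29
  87.102.105.112/29
  87.102.105.120/29
Subnets: 87.102.105.64/29, 87.102.105.72/29, 87.102.105.80/29, 87.102.105.88/29, 87.102.105.96/29, 87.102.105.104/29, 87.102.105.112/29, 87.102.105.120/29


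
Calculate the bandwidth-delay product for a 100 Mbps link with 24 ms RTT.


BDP = bandwidth * RTT
= 100 Mbps * 24 ms
= 100 * 1e6 * 24 / 1000 bits
= 2400000 bits
= 300000 bytes
= 292.9688 KB
BDP = 2400000 bits (300000 bytes)


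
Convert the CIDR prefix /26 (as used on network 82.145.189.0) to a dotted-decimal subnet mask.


/26 means 26 network bits, 6 host bits
Binary: 11111111111111111111111111000000
Mask: 255.255.255.192


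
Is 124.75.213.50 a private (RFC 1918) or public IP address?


RFC 1918 private ranges:
  10.0.0.0/8 (10.0.0.0 - 10.255.255.255)
  172.16.0.0/12 (172.16.0.0 - 172.31.255.255)
  192.168.0.0/16 (192.168.0.0 - 192.168.255.255)
Public (not in any RFC 1918 range)


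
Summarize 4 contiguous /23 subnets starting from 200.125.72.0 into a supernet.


Original prefix: /23
Number of subnets: 4 = 2^2
New prefix = 23 - 2 = 21
Supernet: 200.125.72.0/21


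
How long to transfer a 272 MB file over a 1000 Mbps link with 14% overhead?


Effective throughput = 1000 * (1 - 14/100) = 860 Mbps
File size in Mb = 272 * 8 = 2176 Mb
Time = 2176 / 860
Time = 2.5302 seconds


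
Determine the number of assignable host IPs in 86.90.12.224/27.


Host bits = 32 - 27 = 5
Total addresses = 2^5 = 32
Usable = total - 2 (network and broadcast)
Usable hosts: 30


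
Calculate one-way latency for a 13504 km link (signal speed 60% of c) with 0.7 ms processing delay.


Speed = 0.6 * 3e5 km/s = 180000 km/s
Propagation delay = 13504 / 180000 = 0.075 s = 75.0222 ms
Processing delay = 0.7 ms
Total one-way latency = 75.7222 ms


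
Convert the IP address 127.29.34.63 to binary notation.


127 = 01111111
29 = 00011101
34 = 00100010
63 = 00111111
Binary: 01111111.00011101.00100010.00111111


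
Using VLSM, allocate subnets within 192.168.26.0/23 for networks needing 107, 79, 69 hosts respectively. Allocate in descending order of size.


107 hosts -> /25 (126 usable): 192.168.26.0/25
79 hosts -> /25 (126 usable): 192.168.26.128/25
69 hosts -> /25 (126 usable): 192.168.27.0/25
Allocation: 192.168.26.0/25 (107 hosts, 126 usable); 192.168.26.128/25 (79 hosts, 126 usable); 192.168.27.0/25 (69 hosts, 126 usable)


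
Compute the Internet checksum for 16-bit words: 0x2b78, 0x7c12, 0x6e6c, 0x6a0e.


Sum all words (with carry folding):
+ 0x2b78 = 0x2b78
+ 0x7c12 = 0xa78a
+ 0x6e6c = 0x15f7
+ 0x6a0e = 0x8005
One's complement: ~0x8005
Checksum = 0x7ffa


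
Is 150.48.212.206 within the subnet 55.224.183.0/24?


Subnet network: 55.224.183.0
Test IP AND mask: 150.48.212.0
No, 150.48.212.206 is not in 55.224.183.0/24


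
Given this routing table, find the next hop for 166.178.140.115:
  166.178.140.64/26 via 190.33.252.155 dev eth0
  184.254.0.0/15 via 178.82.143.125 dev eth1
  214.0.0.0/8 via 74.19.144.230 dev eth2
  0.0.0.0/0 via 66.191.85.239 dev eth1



Longest prefix match for 166.178.140.115:
  /26 166.178.140.64: MATCH
  /15 184.254.0.0: no
  /8 214.0.0.0: no
  /0 0.0.0.0: MATCH
Selected: next-hop 190.33.252.155 via eth0 (matched /26)


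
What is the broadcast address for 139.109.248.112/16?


Network: 139.109.0.0/16
Host bits = 16
Set all host bits to 1:
Broadcast: 139.109.255.255


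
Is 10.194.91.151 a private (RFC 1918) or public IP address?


RFC 1918 private ranges:
  10.0.0.0/8 (10.0.0.0 - 10.255.255.255)
  172.16.0.0/12 (172.16.0.0 - 172.31.255.255)
  192.168.0.0/16 (192.168.0.0 - 192.168.255.255)
Private (in 10.0.0.0/8)


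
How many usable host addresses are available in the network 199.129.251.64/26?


Host bits = 32 - 26 = 6
Total addresses = 2^6 = 64
Usable = total - 2 (network and broadcast)
Usable hosts: 62


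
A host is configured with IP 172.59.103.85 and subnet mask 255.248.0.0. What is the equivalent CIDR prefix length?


Binary: 11111111.11111000.00000000.00000000
Count leading 1s
Prefix: /13


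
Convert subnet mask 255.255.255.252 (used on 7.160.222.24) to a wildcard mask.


Subnet mask: 255.255.255.252
Wildcard = 255.255.255.255 - subnet mask
255 - 255 = 0
255 - 255 = 0
255 - 255 = 0
255 - 252 = 3
Wildcard: 0.0.0.3


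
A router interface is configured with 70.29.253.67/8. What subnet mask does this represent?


/8 means 8 network bits, 24 host bits
Binary: 11111111000000000000000000000000
Mask: 255.0.0.0


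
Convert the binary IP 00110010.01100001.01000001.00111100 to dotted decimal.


00110010 = 50
01100001 = 97
01000001 = 65
00111100 = 60
IP: 50.97.65.60


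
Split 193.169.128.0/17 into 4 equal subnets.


New prefix = 17 + 2 = 19
Each subnet has 8192 addresses
  193.169.128.0/19
  193.169.160.0/19
  193.169.192.0/19
  193.169.224.0/19
Subnets: 193.169.128.0/19, 193.169.160.0/19, 193.169.192.0/19, 193.169.224.0/19


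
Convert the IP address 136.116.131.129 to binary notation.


136 = 10001000
116 = 01110100
131 = 10000011
129 = 10000001
Binary: 10001000.01110100.10000011.10000001


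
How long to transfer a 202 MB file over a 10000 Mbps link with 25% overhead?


Effective throughput = 10000 * (1 - 25/100) = 7500 Mbps
File size in Mb = 202 * 8 = 1616 Mb
Time = 1616 / 7500
Time = 0.2155 seconds


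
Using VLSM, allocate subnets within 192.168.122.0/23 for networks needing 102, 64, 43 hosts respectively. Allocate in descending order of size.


102 hosts -> /25 (126 usable): 192.168.122.0/25
64 hosts -> /25 (126 usable): 192.168.122.128/25
43 hosts -> /26 (62 usable): 192.168.123.0/26
Allocation: 192.168.122.0/25 (102 hosts, 126 usable); 192.168.122.128/25 (64 hosts, 126 usable); 192.168.123.0/26 (43 hosts, 62 usable)


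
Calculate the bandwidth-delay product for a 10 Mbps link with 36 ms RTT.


BDP = bandwidth * RTT
= 10 Mbps * 36 ms
= 10 * 1e6 * 36 / 1000 bits
= 360000 bits
= 45000 bytes
= 43.9453 KB
BDP = 360000 bits (45000 bytes)


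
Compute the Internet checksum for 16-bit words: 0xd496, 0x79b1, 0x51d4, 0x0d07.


Sum all words (with carry folding):
+ 0xd496 = 0xd496
+ 0x79b1 = 0x4e48
+ 0x51d4 = 0xa01c
+ 0x0d07 = 0xad23
One's complement: ~0xad23
Checksum = 0x52dc


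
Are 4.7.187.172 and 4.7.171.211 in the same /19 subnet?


Mask: 255.255.224.0
4.7.187.172 AND mask = 4.7.160.0
4.7.171.211 AND mask = 4.7.160.0
Yes, same subnet (4.7.160.0)


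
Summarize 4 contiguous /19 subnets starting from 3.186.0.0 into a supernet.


Original prefix: /19
Number of subnets: 4 = 2^2
New prefix = 19 - 2 = 17
Supernet: 3.186.0.0/17


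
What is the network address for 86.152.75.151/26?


IP:   01010110.10011000.01001011.10010111
Mask: 11111111.11111111.11111111.11000000
AND operation:
Net:  01010110.10011000.01001011.10000000
Network: 86.152.75.128/26


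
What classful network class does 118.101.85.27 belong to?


First octet: 118
Binary: 01110110
0xxxxxxx -> Class A (1-126)
Class A, default mask 255.0.0.0 (/8)


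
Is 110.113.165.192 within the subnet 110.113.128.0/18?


Subnet network: 110.113.128.0
Test IP AND mask: 110.113.128.0
Yes, 110.113.165.192 is in 110.113.128.0/18


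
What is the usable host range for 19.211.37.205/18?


Network: 19.211.0.0
Broadcast: 19.211.63.255
First usable = network + 1
Last usable = broadcast - 1
Range: 19.211.0.1 to 19.211.63.254


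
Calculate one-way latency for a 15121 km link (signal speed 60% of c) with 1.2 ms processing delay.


Speed = 0.6 * 3e5 km/s = 180000 km/s
Propagation delay = 15121 / 180000 = 0.084 s = 84.0056 ms
Processing delay = 1.2 ms
Total one-way latency = 85.2056 ms


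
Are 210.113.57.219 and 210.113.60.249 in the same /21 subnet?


Mask: 255.255.248.0
210.113.57.219 AND mask = 210.113.56.0
210.113.60.249 AND mask = 210.113.56.0
Yes, same subnet (210.113.56.0)


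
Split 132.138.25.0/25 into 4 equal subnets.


New prefix = 25 + 2 = 27
Each subnet has 32 addresses
  132.138.25.0/27
  132.138.25.32/27
  132.138.25.64/27
  132.138.25.96/27
Subnets: 132.138.25.0/27, 132.138.25.32/27, 132.138.25.64/27, 132.138.25.96/27


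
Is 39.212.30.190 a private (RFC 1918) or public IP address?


RFC 1918 private ranges:
  10.0.0.0/8 (10.0.0.0 - 10.255.255.255)
  172.16.0.0/12 (172.16.0.0 - 172.31.255.255)
  192.168.0.0/16 (192.168.0.0 - 192.168.255.255)
Public (not in any RFC 1918 range)
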